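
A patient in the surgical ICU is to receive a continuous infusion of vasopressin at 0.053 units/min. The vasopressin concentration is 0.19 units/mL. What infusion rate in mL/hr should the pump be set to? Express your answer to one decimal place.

0.053 units/min × 60 min/hr = 3.18 units/hr
Rate = 3.18 units/hr ÷ 0.19 units/mL = 16.73684 mL/hr

16.7 mL/hr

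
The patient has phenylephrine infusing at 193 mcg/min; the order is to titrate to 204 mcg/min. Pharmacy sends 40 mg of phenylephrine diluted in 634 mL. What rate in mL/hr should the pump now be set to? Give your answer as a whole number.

194 mL/hr

204 mcg/min × 60 min/hr = 12240 mcg/hr
Concentration = 40 mg ÷ 634 mL = 0.06309148 mg/mL = 63.09148 mcg/mL
Rate = 12240 mcg/hr ÷ 63.09148 mcg/mL = 194.004 mL/hr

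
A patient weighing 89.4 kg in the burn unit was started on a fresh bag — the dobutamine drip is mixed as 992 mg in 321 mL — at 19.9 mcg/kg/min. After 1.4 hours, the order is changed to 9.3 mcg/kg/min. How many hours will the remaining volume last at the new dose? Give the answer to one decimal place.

Initial rate:
Dose = 19.9 mcg/kg/min × 89.4 kg = 1779.06 mcg/min
1779.06 mcg/min × 60 min/hr = 106743.6 mcg/hr
Concentration = 992 mg ÷ 321 mL = 3.090343 mg/mL = 3090.343 mcg/mL
Rate = 106743.6 mcg/hr ÷ 3090.343 mcg/mL = 34.54102 mL/hr
Volume infused so far = 34.54102 mL/hr × 1.4 hr = 48.35743 mL
Volume remaining = 321 − 48.35743 = 272.6426 mL
New rate:
Dose = 9.3 mcg/kg/min × 89.4 kg = 831.42 mcg/min
831.42 mcg/min × 60 min/hr = 49885.2 mcg/hr
Rate = 49885.2 mcg/hr ÷ 3090.343 mcg/mL = 16.14229 mL/hr
Time remaining = 272.6426 mL ÷ 16.14229 mL/hr = 16.88996 hr

16.9 hours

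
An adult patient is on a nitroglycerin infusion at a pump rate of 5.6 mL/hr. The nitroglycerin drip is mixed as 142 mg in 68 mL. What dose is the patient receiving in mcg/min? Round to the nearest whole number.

Concentration = 142 mg ÷ 68 mL = 2.088235 mg/mL = 2088.235 mcg/mL
Drug rate = 5.6 mL/hr × 2088.235 mcg/mL = 11694.12 mcg/hr
11694.12 mcg/hr ÷ 60 min/hr = 194.902 mcg/min

195 mcg/min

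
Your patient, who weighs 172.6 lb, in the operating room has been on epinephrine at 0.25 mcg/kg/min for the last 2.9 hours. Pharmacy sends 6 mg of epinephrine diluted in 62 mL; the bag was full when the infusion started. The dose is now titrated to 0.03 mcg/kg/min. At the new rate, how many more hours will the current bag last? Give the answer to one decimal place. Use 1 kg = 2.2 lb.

Initial rate:
Weight = 172.6 lb ÷ 2.2 lb/kg = 78.45455 kg
Dose = 0.25 mcg/kg/min × 78.45455 kg = 19.61364 mcg/min
19.61364 mcg/min × 60 min/hr = 1176.818 mcg/hr
Concentration = 6 mg ÷ 62 mL = 0.09677419 mg/mL = 96.77419 mcg/mL
Rate = 1176.818 mcg/hr ÷ 96.77419 mcg/mL = 12.16045 mL/hr
Volume infused so far = 12.16045 mL/hr × 2.9 hr = 35.26532 mL
Volume remaining = 62 − 35.26532 = 26.73468 mL
New rate:
Dose = 0.03 mcg/kg/min × 78.45455 kg = 2.353636 mcg/min
2.353636 mcg/min × 60 min/hr = 141.2182 mcg/hr
Rate = 141.2182 mcg/hr ÷ 96.77419 mcg/mL = 1.459255 mL/hr
Time remaining = 26.73468 mL ÷ 1.459255 mL/hr = 18.32078 hr

18.3 hours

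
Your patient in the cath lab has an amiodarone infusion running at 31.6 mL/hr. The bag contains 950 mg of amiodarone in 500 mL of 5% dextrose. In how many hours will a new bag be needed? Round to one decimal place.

15.8 hours

Duration = 500 mL ÷ 31.6 mL/hr = 15.82278 hr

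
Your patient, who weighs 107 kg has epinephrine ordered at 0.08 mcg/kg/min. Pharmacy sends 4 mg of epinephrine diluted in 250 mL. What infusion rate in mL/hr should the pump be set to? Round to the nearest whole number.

32 mL/hr

Dose = 0.08 mcg/kg/min × 107 kg = 8.56 mcg/min
8.56 mcg/min × 60 min/hr = 513.6 mcg/hr
Concentration = 4 mg ÷ 250 mL = 0.016 mg/mL = 16 mcg/mL
Rate = 513.6 mcg/hr ÷ 16 mcg/mL = 32.1 mL/hr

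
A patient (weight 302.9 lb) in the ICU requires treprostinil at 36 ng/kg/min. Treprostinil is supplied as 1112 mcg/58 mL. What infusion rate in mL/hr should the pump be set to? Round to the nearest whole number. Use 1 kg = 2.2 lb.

16 mL/hr

Weight = 302.9 lb ÷ 2.2 lb/kg = 137.6818 kg
Dose = 36 ng/kg/min × 137.6818 kg = 4956.545 ng/min
4956.545 ng/min × 60 min/hr = 297392.7 ng/hr
Concentration = 1112 mcg ÷ 58 mL = 19.17241 mcg/mL = 19172.41 ng/mL
Rate = 297392.7 ng/hr ÷ 19172.41 ng/mL = 15.51149 mL/hr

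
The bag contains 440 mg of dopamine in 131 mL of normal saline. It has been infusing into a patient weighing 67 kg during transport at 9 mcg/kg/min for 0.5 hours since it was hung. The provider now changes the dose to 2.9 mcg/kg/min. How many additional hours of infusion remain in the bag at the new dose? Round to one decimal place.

36.2 hours

Initial rate:
Dose = 9 mcg/kg/min × 67 kg = 603 mcg/min
603 mcg/min × 60 min/hr = 36180 mcg/hr
Concentration = 440 mg ÷ 131 mL = 3.358779 mg/mL = 3358.779 mcg/mL
Rate = 36180 mcg/hr ÷ 3358.779 mcg/mL = 10.77177 mL/hr
Volume infused so far = 10.77177 mL/hr × 0.5 hr = 5.385886 mL
Volume remaining = 131 − 5.385886 = 125.6141 mL
New rate:
Dose = 2.9 mcg/kg/min × 67 kg = 194.3 mcg/min
194.3 mcg/min × 60 min/hr = 11658 mcg/hr
Rate = 11658 mcg/hr ÷ 3358.779 mcg/mL = 3.470905 mL/hr
Time remaining = 125.6141 mL ÷ 3.470905 mL/hr = 36.1906 hr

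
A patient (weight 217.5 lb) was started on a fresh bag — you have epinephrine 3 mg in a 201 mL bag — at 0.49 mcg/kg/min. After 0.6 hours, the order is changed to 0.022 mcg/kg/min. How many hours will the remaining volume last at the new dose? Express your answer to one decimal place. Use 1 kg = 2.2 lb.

9.6 hours

Initial rate:
Weight = 217.5 lb ÷ 2.2 lb/kg = 98.86364 kg
Dose = 0.49 mcg/kg/min × 98.86364 kg = 48.44318 mcg/min
48.44318 mcg/min × 60 min/hr = 2906.591 mcg/hr
Concentration = 3 mg ÷ 201 mL = 0.01492537 mg/mL = 14.92537 mcg/mL
Rate = 2906.591 mcg/hr ÷ 14.92537 mcg/mL = 194.7416 mL/hr
Volume infused so far = 194.7416 mL/hr × 0.6 hr = 116.845 mL
Volume remaining = 201 − 116.845 = 84.15505 mL
New rate:
Dose = 0.022 mcg/kg/min × 98.86364 kg = 2.175 mcg/min
2.175 mcg/min × 60 min/hr = 130.5 mcg/hr
Rate = 130.5 mcg/hr ÷ 14.92537 mcg/mL = 8.7435 mL/hr
Time remaining = 84.15505 mL ÷ 8.7435 mL/hr = 9.624869 hr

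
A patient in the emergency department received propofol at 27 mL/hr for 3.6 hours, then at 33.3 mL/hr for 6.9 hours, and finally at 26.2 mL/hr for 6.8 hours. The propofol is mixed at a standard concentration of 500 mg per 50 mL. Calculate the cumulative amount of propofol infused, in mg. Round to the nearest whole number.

5051 mg

Concentration = 500 mg ÷ 50 mL = 10 mg/mL
Stage 1: 27 mL/hr × 3.6 hr = 97.2 mL → 97.2 mL × 10 mg/mL = 972 mg
Stage 2: 33.3 mL/hr × 6.9 hr = 229.77 mL → 229.77 mL × 10 mg/mL = 2297.7 mg
Stage 3: 26.2 mL/hr × 6.8 hr = 178.16 mL → 178.16 mL × 10 mg/mL = 1781.6 mg
Total = 972 + 2297.7 + 1781.6 = 5051.3 mg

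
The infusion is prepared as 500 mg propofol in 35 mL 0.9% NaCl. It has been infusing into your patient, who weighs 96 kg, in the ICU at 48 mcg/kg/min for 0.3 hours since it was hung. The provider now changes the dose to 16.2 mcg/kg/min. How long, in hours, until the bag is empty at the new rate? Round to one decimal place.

Initial rate:
Dose = 48 mcg/kg/min × 96 kg = 4608 mcg/min
4608 mcg/min × 60 min/hr = 276480 mcg/hr
Concentration = 500 mg ÷ 35 mL = 14.28571 mg/mL = 14285.71 mcg/mL
Rate = 276480 mcg/hr ÷ 14285.71 mcg/mL = 19.3536 mL/hr
Volume infused so far = 19.3536 mL/hr × 0.3 hr = 5.80608 mL
Volume remaining = 35 − 5.80608 = 29.19392 mL
New rate:
Dose = 16.2 mcg/kg/min × 96 kg = 1555.2 mcg/min
1555.2 mcg/min × 60 min/hr = 93312 mcg/hr
Rate = 93312 mcg/hr ÷ 14285.71 mcg/mL = 6.53184 mL/hr
Time remaining = 29.19392 mL ÷ 6.53184 mL/hr = 4.469479 hr

4.5 hours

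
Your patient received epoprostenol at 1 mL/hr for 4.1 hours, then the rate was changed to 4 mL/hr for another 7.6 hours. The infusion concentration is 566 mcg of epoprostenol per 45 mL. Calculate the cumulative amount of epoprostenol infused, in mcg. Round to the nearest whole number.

434 mcg

Concentration = 566 mcg ÷ 45 mL = 12.57778 mcg/mL
Stage 1: 1 mL/hr × 4.1 hr = 4.1 mL → 4.1 mL × 12.57778 mcg/mL = 51.56889 mcg
Stage 2: 4 mL/hr × 7.6 hr = 30.4 mL → 30.4 mL × 12.57778 mcg/mL = 382.3644 mcg
Total = 51.56889 + 382.3644 = 433.9333 mcg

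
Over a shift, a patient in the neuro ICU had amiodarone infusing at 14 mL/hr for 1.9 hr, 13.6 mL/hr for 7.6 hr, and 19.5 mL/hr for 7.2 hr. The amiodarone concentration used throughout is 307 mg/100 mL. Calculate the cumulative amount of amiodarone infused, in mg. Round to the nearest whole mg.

Concentration = 307 mg ÷ 100 mL = 3.07 mg/mL
Stage 1: 14 mL/hr × 1.9 hr = 26.6 mL → 26.6 mL × 3.07 mg/mL = 81.662 mg
Stage 2: 13.6 mL/hr × 7.6 hr = 103.36 mL → 103.36 mL × 3.07 mg/mL = 317.3152 mg
Stage 3: 19.5 mL/hr × 7.2 hr = 140.4 mL → 140.4 mL × 3.07 mg/mL = 431.028 mg
Total = 81.662 + 317.3152 + 431.028 = 830.0052 mg

830 mg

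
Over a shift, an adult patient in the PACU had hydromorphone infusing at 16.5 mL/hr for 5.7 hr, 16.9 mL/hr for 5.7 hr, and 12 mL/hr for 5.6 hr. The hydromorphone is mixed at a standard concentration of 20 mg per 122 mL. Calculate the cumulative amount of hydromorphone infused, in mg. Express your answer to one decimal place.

42.2 mg

Concentration = 20 mg ÷ 122 mL = 0.1639344 mg/mL
Stage 1: 16.5 mL/hr × 5.7 hr = 94.05 mL → 94.05 mL × 0.1639344 mg/mL = 15.41803 mg
Stage 2: 16.9 mL/hr × 5.7 hr = 96.33 mL → 96.33 mL × 0.1639344 mg/mL = 15.7918 mg
Stage 3: 12 mL/hr × 5.6 hr = 67.2 mL → 67.2 mL × 0.1639344 mg/mL = 11.01639 mg
Total = 15.41803 + 15.7918 + 11.01639 = 42.22623 mg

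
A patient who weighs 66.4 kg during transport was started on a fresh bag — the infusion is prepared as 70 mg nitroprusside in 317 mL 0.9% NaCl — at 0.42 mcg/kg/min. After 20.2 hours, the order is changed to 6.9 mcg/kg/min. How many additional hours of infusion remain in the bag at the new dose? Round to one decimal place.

Initial rate:
Dose = 0.42 mcg/kg/min × 66.4 kg = 27.888 mcg/min
27.888 mcg/min × 60 min/hr = 1673.28 mcg/hr
Concentration = 70 mg ÷ 317 mL = 0.2208202 mg/mL = 220.8202 mcg/mL
Rate = 1673.28 mcg/hr ÷ 220.8202 mcg/mL = 7.577568 mL/hr
Volume infused so far = 7.577568 mL/hr × 20.2 hr = 153.0669 mL
Volume remaining = 317 − 153.0669 = 163.9331 mL
New rate:
Dose = 6.9 mcg/kg/min × 66.4 kg = 458.16 mcg/min
458.16 mcg/min × 60 min/hr = 27489.6 mcg/hr
Rate = 27489.6 mcg/hr ÷ 220.8202 mcg/mL = 124.4886 mL/hr
Time remaining = 163.9331 mL ÷ 124.4886 mL/hr = 1.316852 hr

1.3 hours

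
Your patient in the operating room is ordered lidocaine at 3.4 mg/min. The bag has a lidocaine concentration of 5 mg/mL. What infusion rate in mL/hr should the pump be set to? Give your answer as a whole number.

3.4 mg/min × 60 min/hr = 204 mg/hr
Rate = 204 mg/hr ÷ 5 mg/mL = 40.8 mL/hr

41 mL/hr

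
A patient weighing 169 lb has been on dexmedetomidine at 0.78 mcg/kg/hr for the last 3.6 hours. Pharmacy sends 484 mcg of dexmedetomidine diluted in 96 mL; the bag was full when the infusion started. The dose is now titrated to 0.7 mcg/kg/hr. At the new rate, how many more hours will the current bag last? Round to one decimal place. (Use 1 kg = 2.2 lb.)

5.0 hours

Initial rate:
Weight = 169 lb ÷ 2.2 lb/kg = 76.81818 kg
Dose = 0.78 mcg/kg/hr × 76.81818 kg = 59.91818 mcg/hr
Concentration = 484 mcg ÷ 96 mL = 5.041667 mcg/mL
Rate = 59.91818 mcg/hr ÷ 5.041667 mcg/mL = 11.8846 mL/hr
Volume infused so far = 11.8846 mL/hr × 3.6 hr = 42.78455 mL
Volume remaining = 96 − 42.78455 = 53.21545 mL
New rate:
Dose = 0.7 mcg/kg/hr × 76.81818 kg = 53.77273 mcg/hr
Rate = 53.77273 mcg/hr ÷ 5.041667 mcg/mL = 10.66566 mL/hr
Time remaining = 53.21545 mL ÷ 10.66566 mL/hr = 4.989417 hr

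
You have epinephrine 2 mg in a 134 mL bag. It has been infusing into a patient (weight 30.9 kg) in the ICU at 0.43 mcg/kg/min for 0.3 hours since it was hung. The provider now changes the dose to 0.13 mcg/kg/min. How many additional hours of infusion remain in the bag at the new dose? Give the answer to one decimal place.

Initial rate:
Dose = 0.43 mcg/kg/min × 30.9 kg = 13.287 mcg/min
13.287 mcg/min × 60 min/hr = 797.22 mcg/hr
Concentration = 2 mg ÷ 134 mL = 0.01492537 mg/mL = 14.92537 mcg/mL
Rate = 797.22 mcg/hr ÷ 14.92537 mcg/mL = 53.41374 mL/hr
Volume infused so far = 53.41374 mL/hr × 0.3 hr = 16.02412 mL
Volume remaining = 134 − 16.02412 = 117.9759 mL
New rate:
Dose = 0.13 mcg/kg/min × 30.9 kg = 4.017 mcg/min
4.017 mcg/min × 60 min/hr = 241.02 mcg/hr
Rate = 241.02 mcg/hr ÷ 14.92537 mcg/mL = 16.14834 mL/hr
Time remaining = 117.9759 mL ÷ 16.14834 mL/hr = 7.305759 hr

7.3 hours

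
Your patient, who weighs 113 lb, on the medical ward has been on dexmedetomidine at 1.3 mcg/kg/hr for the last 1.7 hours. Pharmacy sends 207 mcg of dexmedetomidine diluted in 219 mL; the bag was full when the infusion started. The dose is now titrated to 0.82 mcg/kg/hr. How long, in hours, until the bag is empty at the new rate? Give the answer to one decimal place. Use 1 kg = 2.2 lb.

2.2 hours

Initial rate:
Weight = 113 lb ÷ 2.2 lb/kg = 51.36364 kg
Dose = 1.3 mcg/kg/hr × 51.36364 kg = 66.77273 mcg/hr
Concentration = 207 mcg ÷ 219 mL = 0.9452055 mcg/mL
Rate = 66.77273 mcg/hr ÷ 0.9452055 mcg/mL = 70.64361 mL/hr
Volume infused so far = 70.64361 mL/hr × 1.7 hr = 120.0941 mL
Volume remaining = 219 − 120.0941 = 98.90586 mL
New rate:
Dose = 0.82 mcg/kg/hr × 51.36364 kg = 42.11818 mcg/hr
Rate = 42.11818 mcg/hr ÷ 0.9452055 mcg/mL = 44.55982 mL/hr
Time remaining = 98.90586 mL ÷ 44.55982 mL/hr = 2.21962 hr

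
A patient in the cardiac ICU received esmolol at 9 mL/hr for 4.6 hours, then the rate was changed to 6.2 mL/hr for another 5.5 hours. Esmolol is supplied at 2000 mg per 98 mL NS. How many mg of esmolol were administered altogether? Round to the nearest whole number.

1541 mg

Concentration = 2000 mg ÷ 98 mL = 20.40816 mg/mL
Stage 1: 9 mL/hr × 4.6 hr = 41.4 mL → 41.4 mL × 20.40816 mg/mL = 844.898 mg
Stage 2: 6.2 mL/hr × 5.5 hr = 34.1 mL → 34.1 mL × 20.40816 mg/mL = 695.9184 mg
Total = 844.898 + 695.9184 = 1540.816 mg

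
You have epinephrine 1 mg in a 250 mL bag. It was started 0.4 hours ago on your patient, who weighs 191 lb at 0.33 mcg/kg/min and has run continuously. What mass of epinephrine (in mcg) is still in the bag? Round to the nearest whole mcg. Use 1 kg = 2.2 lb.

312 mcg

Weight = 191 lb ÷ 2.2 lb/kg = 86.81818 kg
Dose = 0.33 mcg/kg/min × 86.81818 kg = 28.65 mcg/min
28.65 mcg/min × 60 min/hr = 1719 mcg/hr
Concentration = 1 mg ÷ 250 mL = 0.004 mg/mL = 4 mcg/mL
Rate = 1719 mcg/hr ÷ 4 mcg/mL = 429.75 mL/hr
Volume infused = 429.75 mL/hr × 0.4 hr = 171.9 mL
Volume remaining = 250 − 171.9 = 78.1 mL
Drug remaining = 78.1 mL × 4 mcg/mL = 312.4 mcg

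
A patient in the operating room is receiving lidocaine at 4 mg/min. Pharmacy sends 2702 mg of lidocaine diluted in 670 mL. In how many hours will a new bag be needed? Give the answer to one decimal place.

11.3 hours

4 mg/min × 60 min/hr = 240 mg/hr
Concentration = 2702 mg ÷ 670 mL = 4.032836 mg/mL
Rate = 240 mg/hr ÷ 4.032836 mg/mL = 59.51147 mL/hr
Duration = 670 mL ÷ 59.51147 mL/hr = 11.25833 hr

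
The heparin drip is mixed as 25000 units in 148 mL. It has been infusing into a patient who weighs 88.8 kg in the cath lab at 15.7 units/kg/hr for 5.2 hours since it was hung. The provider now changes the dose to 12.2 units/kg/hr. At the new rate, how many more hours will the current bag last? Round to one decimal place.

Initial rate:
Dose = 15.7 units/kg/hr × 88.8 kg = 1394.16 units/hr
Concentration = 25000 units ÷ 148 mL = 168.9189 units/mL
Rate = 1394.16 units/hr ÷ 168.9189 units/mL = 8.253427 mL/hr
Volume infused so far = 8.253427 mL/hr × 5.2 hr = 42.91782 mL
Volume remaining = 148 − 42.91782 = 105.0822 mL
New rate:
Dose = 12.2 units/kg/hr × 88.8 kg = 1083.36 units/hr
Rate = 1083.36 units/hr ÷ 168.9189 units/mL = 6.413491 mL/hr
Time remaining = 105.0822 mL ÷ 6.413491 mL/hr = 16.38455 hr

16.4 hours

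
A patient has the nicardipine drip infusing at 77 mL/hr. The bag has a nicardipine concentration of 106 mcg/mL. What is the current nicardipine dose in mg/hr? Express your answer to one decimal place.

Concentration = 106 mcg/mL = 0.106 mg/mL
Drug rate = 77 mL/hr × 0.106 mg/mL = 8.162 mg/hr

8.2 mg/hr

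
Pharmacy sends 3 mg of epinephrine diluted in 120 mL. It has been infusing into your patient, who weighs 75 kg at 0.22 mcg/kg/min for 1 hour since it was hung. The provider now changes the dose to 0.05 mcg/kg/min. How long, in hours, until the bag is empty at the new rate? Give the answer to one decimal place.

8.9 hours

Initial rate:
Dose = 0.22 mcg/kg/min × 75 kg = 16.5 mcg/min
16.5 mcg/min × 60 min/hr = 990 mcg/hr
Concentration = 3 mg ÷ 120 mL = 0.025 mg/mL = 25 mcg/mL
Rate = 990 mcg/hr ÷ 25 mcg/mL = 39.6 mL/hr
Volume infused so far = 39.6 mL/hr × 1 hr = 39.6 mL
Volume remaining = 120 − 39.6 = 80.4 mL
New rate:
Dose = 0.05 mcg/kg/min × 75 kg = 3.75 mcg/min
3.75 mcg/min × 60 min/hr = 225 mcg/hr
Rate = 225 mcg/hr ÷ 25 mcg/mL = 9 mL/hr
Time remaining = 80.4 mL ÷ 9 mL/hr = 8.933333 hr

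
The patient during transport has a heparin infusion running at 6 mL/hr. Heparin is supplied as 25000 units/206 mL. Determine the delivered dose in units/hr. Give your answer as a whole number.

Concentration = 25000 units ÷ 206 mL = 121.3592 units/mL
Drug rate = 6 mL/hr × 121.3592 units/mL = 728.1553 units/hr

728 units/hr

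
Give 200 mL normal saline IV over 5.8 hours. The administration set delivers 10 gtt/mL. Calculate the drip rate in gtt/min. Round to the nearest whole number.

200 mL ÷ (5.8 hr × 60 = 348 min) = 0.5747126 mL/min
0.5747126 mL/min × 10 gtt/mL = 5.747126 gtt/min

6 gtt/min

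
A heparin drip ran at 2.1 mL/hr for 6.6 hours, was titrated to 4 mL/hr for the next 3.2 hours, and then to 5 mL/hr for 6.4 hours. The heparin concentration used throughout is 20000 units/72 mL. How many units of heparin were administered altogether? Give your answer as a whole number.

16294 units

Concentration = 20000 units ÷ 72 mL = 277.7778 units/mL
Stage 1: 2.1 mL/hr × 6.6 hr = 13.86 mL → 13.86 mL × 277.7778 units/mL = 3850 units
Stage 2: 4 mL/hr × 3.2 hr = 12.8 mL → 12.8 mL × 277.7778 units/mL = 3555.556 units
Stage 3: 5 mL/hr × 6.4 hr = 32 mL → 32 mL × 277.7778 units/mL = 8888.889 units
Total = 3850 + 3555.556 + 8888.889 = 16294.44 units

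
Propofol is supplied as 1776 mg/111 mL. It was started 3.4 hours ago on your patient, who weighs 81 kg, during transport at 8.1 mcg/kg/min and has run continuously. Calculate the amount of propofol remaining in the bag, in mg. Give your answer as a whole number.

Dose = 8.1 mcg/kg/min × 81 kg = 656.1 mcg/min
656.1 mcg/min × 60 min/hr = 39366 mcg/hr
Concentration = 1776 mg ÷ 111 mL = 16 mg/mL = 16000 mcg/mL
Rate = 39366 mcg/hr ÷ 16000 mcg/mL = 2.460375 mL/hr
Volume infused = 2.460375 mL/hr × 3.4 hr = 8.365275 mL
Volume remaining = 111 − 8.365275 = 102.6347 mL
Drug remaining = 102.6347 mL × 16000 mcg/mL = 1642156 mcg = 1642.156 mg

1642 mg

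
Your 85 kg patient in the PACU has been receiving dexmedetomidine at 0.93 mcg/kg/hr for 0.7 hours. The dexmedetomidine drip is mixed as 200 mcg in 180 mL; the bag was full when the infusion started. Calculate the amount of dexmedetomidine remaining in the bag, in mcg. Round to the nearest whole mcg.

Dose = 0.93 mcg/kg/hr × 85 kg = 79.05 mcg/hr
Concentration = 200 mcg ÷ 180 mL = 1.111111 mcg/mL
Rate = 79.05 mcg/hr ÷ 1.111111 mcg/mL = 71.145 mL/hr
Volume infused = 71.145 mL/hr × 0.7 hr = 49.8015 mL
Volume remaining = 180 − 49.8015 = 130.1985 mL
Drug remaining = 130.1985 mL × 1.111111 mcg/mL = 144.665 mcg

145 mcg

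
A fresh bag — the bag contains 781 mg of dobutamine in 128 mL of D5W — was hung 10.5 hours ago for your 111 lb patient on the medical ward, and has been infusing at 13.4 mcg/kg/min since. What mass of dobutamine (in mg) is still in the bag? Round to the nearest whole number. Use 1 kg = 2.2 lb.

Weight = 111 lb ÷ 2.2 lb/kg = 50.45455 kg
Dose = 13.4 mcg/kg/min × 50.45455 kg = 676.0909 mcg/min
676.0909 mcg/min × 60 min/hr = 40565.45 mcg/hr
Concentration = 781 mg ÷ 128 mL = 6.101562 mg/mL = 6101.562 mcg/mL
Rate = 40565.45 mcg/hr ÷ 6101.562 mcg/mL = 6.648372 mL/hr
Volume infused = 6.648372 mL/hr × 10.5 hr = 69.8079 mL
Volume remaining = 128 − 69.8079 = 58.1921 mL
Drug remaining = 58.1921 mL × 6101.562 mcg/mL = 355062.7 mcg = 355.0627 mg

355 mg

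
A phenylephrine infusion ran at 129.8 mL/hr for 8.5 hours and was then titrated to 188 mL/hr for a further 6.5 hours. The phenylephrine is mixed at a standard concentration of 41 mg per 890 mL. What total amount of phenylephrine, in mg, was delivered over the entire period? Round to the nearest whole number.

Concentration = 41 mg ÷ 890 mL = 0.04606742 mg/mL
Stage 1: 129.8 mL/hr × 8.5 hr = 1103.3 mL → 1103.3 mL × 0.04606742 mg/mL = 50.82618 mg
Stage 2: 188 mL/hr × 6.5 hr = 1222 mL → 1222 mL × 0.04606742 mg/mL = 56.29438 mg
Total = 50.82618 + 56.29438 = 107.1206 mg

107 mg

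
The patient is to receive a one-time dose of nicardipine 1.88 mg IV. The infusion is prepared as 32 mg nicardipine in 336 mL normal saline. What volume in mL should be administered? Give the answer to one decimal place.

19.7 mL

Concentration = 32 mg ÷ 336 mL = 0.0952381 mg/mL
Volume = 1.88 mg ÷ 0.0952381 mg/mL = 19.74 mL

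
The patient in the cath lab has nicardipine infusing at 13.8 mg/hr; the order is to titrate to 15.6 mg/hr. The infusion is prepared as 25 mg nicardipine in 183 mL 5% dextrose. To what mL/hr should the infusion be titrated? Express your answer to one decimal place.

114.2 mL/hr

Concentration = 25 mg ÷ 183 mL = 0.136612 mg/mL
Rate = 15.6 mg/hr ÷ 0.136612 mg/mL = 114.192 mL/hr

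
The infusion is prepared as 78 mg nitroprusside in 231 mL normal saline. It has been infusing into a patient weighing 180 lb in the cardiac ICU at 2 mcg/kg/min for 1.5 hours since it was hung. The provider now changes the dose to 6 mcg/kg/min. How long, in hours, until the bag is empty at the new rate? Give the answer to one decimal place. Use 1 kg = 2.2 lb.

2.1 hours

Initial rate:
Weight = 180 lb ÷ 2.2 lb/kg = 81.81818 kg
Dose = 2 mcg/kg/min × 81.81818 kg = 163.6364 mcg/min
163.6364 mcg/min × 60 min/hr = 9818.182 mcg/hr
Concentration = 78 mg ÷ 231 mL = 0.3376623 mg/mL = 337.6623 mcg/mL
Rate = 9818.182 mcg/hr ÷ 337.6623 mcg/mL = 29.07692 mL/hr
Volume infused so far = 29.07692 mL/hr × 1.5 hr = 43.61538 mL
Volume remaining = 231 − 43.61538 = 187.3846 mL
New rate:
Dose = 6 mcg/kg/min × 81.81818 kg = 490.9091 mcg/min
490.9091 mcg/min × 60 min/hr = 29454.55 mcg/hr
Rate = 29454.55 mcg/hr ÷ 337.6623 mcg/mL = 87.23077 mL/hr
Time remaining = 187.3846 mL ÷ 87.23077 mL/hr = 2.148148 hr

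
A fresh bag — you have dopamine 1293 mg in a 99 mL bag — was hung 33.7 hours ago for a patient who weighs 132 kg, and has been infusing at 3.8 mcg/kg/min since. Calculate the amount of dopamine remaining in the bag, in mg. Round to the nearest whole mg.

Dose = 3.8 mcg/kg/min × 132 kg = 501.6 mcg/min
501.6 mcg/min × 60 min/hr = 30096 mcg/hr
Concentration = 1293 mg ÷ 99 mL = 13.06061 mg/mL = 13060.61 mcg/mL
Rate = 30096 mcg/hr ÷ 13060.61 mcg/mL = 2.304334 mL/hr
Volume infused = 2.304334 mL/hr × 33.7 hr = 77.65606 mL
Volume remaining = 99 − 77.65606 = 21.34394 mL
Drug remaining = 21.34394 mL × 13060.61 mcg/mL = 278764.8 mcg = 278.7648 mg

279 mg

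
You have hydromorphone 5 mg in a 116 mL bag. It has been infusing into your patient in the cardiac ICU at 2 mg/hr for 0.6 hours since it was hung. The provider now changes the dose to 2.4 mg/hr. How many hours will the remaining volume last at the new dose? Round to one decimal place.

Initial rate:
Concentration = 5 mg ÷ 116 mL = 0.04310345 mg/mL
Rate = 2 mg/hr ÷ 0.04310345 mg/mL = 46.4 mL/hr
Volume infused so far = 46.4 mL/hr × 0.6 hr = 27.84 mL
Volume remaining = 116 − 27.84 = 88.16 mL
New rate:
Rate = 2.4 mg/hr ÷ 0.04310345 mg/mL = 55.68 mL/hr
Time remaining = 88.16 mL ÷ 55.68 mL/hr = 1.583333 hr

1.6 hours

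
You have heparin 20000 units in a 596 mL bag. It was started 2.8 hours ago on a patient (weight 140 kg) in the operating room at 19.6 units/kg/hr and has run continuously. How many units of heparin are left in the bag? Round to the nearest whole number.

12317 units

Dose = 19.6 units/kg/hr × 140 kg = 2744 units/hr
Concentration = 20000 units ÷ 596 mL = 33.55705 units/mL
Rate = 2744 units/hr ÷ 33.55705 units/mL = 81.7712 mL/hr
Volume infused = 81.7712 mL/hr × 2.8 hr = 228.9594 mL
Volume remaining = 596 − 228.9594 = 367.0406 mL
Drug remaining = 367.0406 mL × 33.55705 units/mL = 12316.8 units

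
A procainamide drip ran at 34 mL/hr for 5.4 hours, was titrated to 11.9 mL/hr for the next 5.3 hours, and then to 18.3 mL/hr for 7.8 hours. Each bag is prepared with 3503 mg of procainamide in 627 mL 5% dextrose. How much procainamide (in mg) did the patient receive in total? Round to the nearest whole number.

Concentration = 3503 mg ÷ 627 mL = 5.586922 mg/mL
Stage 1: 34 mL/hr × 5.4 hr = 183.6 mL → 183.6 mL × 5.586922 mg/mL = 1025.759 mg
Stage 2: 11.9 mL/hr × 5.3 hr = 63.07 mL → 63.07 mL × 5.586922 mg/mL = 352.3672 mg
Stage 3: 18.3 mL/hr × 7.8 hr = 142.74 mL → 142.74 mL × 5.586922 mg/mL = 797.4772 mg
Total = 1025.759 + 352.3672 + 797.4772 = 2175.603 mg

2176 mg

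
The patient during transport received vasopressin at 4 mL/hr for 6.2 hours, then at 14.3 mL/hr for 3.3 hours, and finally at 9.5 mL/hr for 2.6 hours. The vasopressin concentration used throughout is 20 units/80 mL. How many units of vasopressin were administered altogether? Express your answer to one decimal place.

24.2 units

Concentration = 20 units ÷ 80 mL = 0.25 units/mL
Stage 1: 4 mL/hr × 6.2 hr = 24.8 mL → 24.8 mL × 0.25 units/mL = 6.2 units
Stage 2: 14.3 mL/hr × 3.3 hr = 47.19 mL → 47.19 mL × 0.25 units/mL = 11.7975 units
Stage 3: 9.5 mL/hr × 2.6 hr = 24.7 mL → 24.7 mL × 0.25 units/mL = 6.175 units
Total = 6.2 + 11.7975 + 6.175 = 24.1725 units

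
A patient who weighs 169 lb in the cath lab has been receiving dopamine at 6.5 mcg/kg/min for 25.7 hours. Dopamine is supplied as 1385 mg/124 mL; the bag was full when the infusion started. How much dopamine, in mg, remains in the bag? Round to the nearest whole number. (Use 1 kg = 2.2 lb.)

Weight = 169 lb ÷ 2.2 lb/kg = 76.81818 kg
Dose = 6.5 mcg/kg/min × 76.81818 kg = 499.3182 mcg/min
499.3182 mcg/min × 60 min/hr = 29959.09 mcg/hr
Concentration = 1385 mg ÷ 124 mL = 11.16935 mg/mL = 11169.35 mcg/mL
Rate = 29959.09 mcg/hr ÷ 11169.35 mcg/mL = 2.682258 mL/hr
Volume infused = 2.682258 mL/hr × 25.7 hr = 68.93403 mL
Volume remaining = 124 − 68.93403 = 55.06597 mL
Drug remaining = 55.06597 mL × 11169.35 mcg/mL = 615051.4 mcg = 615.0514 mg

615 mg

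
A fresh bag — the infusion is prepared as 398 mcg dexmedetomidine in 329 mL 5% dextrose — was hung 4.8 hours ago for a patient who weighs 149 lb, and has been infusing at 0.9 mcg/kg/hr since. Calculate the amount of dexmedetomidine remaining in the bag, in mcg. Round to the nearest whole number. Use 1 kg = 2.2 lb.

105 mcg

Weight = 149 lb ÷ 2.2 lb/kg = 67.72727 kg
Dose = 0.9 mcg/kg/hr × 67.72727 kg = 60.95455 mcg/hr
Concentration = 398 mcg ÷ 329 mL = 1.209726 mcg/mL
Rate = 60.95455 mcg/hr ÷ 1.209726 mcg/mL = 50.38705 mL/hr
Volume infused = 50.38705 mL/hr × 4.8 hr = 241.8578 mL
Volume remaining = 329 − 241.8578 = 87.14217 mL
Drug remaining = 87.14217 mL × 1.209726 mcg/mL = 105.4182 mcg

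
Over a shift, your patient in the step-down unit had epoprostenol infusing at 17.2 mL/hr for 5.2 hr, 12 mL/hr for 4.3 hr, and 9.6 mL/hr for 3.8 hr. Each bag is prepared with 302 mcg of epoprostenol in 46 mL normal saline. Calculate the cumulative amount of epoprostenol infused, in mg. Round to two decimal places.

1.17 mg

Concentration = 302 mcg ÷ 46 mL = 6.565217 mcg/mL
Stage 1: 17.2 mL/hr × 5.2 hr = 89.44 mL → 89.44 mL × 6.565217 mcg/mL = 587.193 mcg
Stage 2: 12 mL/hr × 4.3 hr = 51.6 mL → 51.6 mL × 6.565217 mcg/mL = 338.7652 mcg
Stage 3: 9.6 mL/hr × 3.8 hr = 36.48 mL → 36.48 mL × 6.565217 mcg/mL = 239.4991 mcg
Total = 587.193 + 338.7652 + 239.4991 = 1165.457 mcg = 1.165457 mg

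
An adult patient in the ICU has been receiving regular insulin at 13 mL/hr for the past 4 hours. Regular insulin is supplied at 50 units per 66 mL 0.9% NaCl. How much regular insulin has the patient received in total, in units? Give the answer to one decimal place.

39.4 units

Concentration = 50 units ÷ 66 mL = 0.7575758 units/mL
Drug rate = 13 mL/hr × 0.7575758 units/mL = 9.848485 units/hr
Total = 9.848485 units/hr × 4 hr = 39.39394 units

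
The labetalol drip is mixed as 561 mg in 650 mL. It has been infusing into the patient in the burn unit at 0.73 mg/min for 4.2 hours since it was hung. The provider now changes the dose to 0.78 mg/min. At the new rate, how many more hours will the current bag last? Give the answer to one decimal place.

Initial rate:
0.73 mg/min × 60 min/hr = 43.8 mg/hr
Concentration = 561 mg ÷ 650 mL = 0.8630769 mg/mL
Rate = 43.8 mg/hr ÷ 0.8630769 mg/mL = 50.74866 mL/hr
Volume infused so far = 50.74866 mL/hr × 4.2 hr = 213.1444 mL
Volume remaining = 650 − 213.1444 = 436.8556 mL
New rate:
0.78 mg/min × 60 min/hr = 46.8 mg/hr
Rate = 46.8 mg/hr ÷ 0.8630769 mg/mL = 54.2246 mL/hr
Time remaining = 436.8556 mL ÷ 54.2246 mL/hr = 8.05641 hr

8.1 hours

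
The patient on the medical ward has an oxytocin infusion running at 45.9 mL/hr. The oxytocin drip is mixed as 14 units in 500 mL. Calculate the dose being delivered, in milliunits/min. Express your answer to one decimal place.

Concentration = 14 units ÷ 500 mL = 0.028 units/mL = 28 milliunits/mL
Drug rate = 45.9 mL/hr × 28 milliunits/mL = 1285.2 milliunits/hr
1285.2 milliunits/hr ÷ 60 min/hr = 21.42 milliunits/min

21.4 milliunits/min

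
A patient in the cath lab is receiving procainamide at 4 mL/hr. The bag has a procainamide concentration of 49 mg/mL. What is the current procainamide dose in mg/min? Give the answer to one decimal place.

3.3 mg/min

Drug rate = 4 mL/hr × 49 mg/mL = 196 mg/hr
196 mg/hr ÷ 60 min/hr = 3.266667 mg/min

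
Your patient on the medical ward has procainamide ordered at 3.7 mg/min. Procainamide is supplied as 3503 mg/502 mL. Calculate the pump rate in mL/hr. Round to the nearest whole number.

3.7 mg/min × 60 min/hr = 222 mg/hr
Concentration = 3503 mg ÷ 502 mL = 6.978088 mg/mL
Rate = 222 mg/hr ÷ 6.978088 mg/mL = 31.81387 mL/hr

32 mL/hr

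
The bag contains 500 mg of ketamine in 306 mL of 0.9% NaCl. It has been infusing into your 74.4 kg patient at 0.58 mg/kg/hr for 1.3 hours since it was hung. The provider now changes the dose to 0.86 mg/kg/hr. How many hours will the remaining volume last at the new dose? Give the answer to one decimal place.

6.9 hours

Initial rate:
Dose = 0.58 mg/kg/hr × 74.4 kg = 43.152 mg/hr
Concentration = 500 mg ÷ 306 mL = 1.633987 mg/mL
Rate = 43.152 mg/hr ÷ 1.633987 mg/mL = 26.40902 mL/hr
Volume infused so far = 26.40902 mL/hr × 1.3 hr = 34.33173 mL
Volume remaining = 306 − 34.33173 = 271.6683 mL
New rate:
Dose = 0.86 mg/kg/hr × 74.4 kg = 63.984 mg/hr
Rate = 63.984 mg/hr ÷ 1.633987 mg/mL = 39.15821 mL/hr
Time remaining = 271.6683 mL ÷ 39.15821 mL/hr = 6.937709 hr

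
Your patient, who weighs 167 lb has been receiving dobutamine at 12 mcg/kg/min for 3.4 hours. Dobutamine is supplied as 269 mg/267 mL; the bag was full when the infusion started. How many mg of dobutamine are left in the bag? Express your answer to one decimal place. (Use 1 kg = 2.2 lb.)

83.2 mg

Weight = 167 lb ÷ 2.2 lb/kg = 75.90909 kg
Dose = 12 mcg/kg/min × 75.90909 kg = 910.9091 mcg/min
910.9091 mcg/min × 60 min/hr = 54654.55 mcg/hr
Concentration = 269 mg ÷ 267 mL = 1.007491 mg/mL = 1007.491 mcg/mL
Rate = 54654.55 mcg/hr ÷ 1007.491 mcg/mL = 54.24819 mL/hr
Volume infused = 54.24819 mL/hr × 3.4 hr = 184.4439 mL
Volume remaining = 267 − 184.4439 = 82.55615 mL
Drug remaining = 82.55615 mL × 1007.491 mcg/mL = 83174.55 mcg = 83.17455 mg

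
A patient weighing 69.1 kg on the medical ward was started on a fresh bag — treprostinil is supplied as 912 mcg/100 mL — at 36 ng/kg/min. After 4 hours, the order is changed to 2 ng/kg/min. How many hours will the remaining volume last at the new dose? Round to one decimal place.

Initial rate:
Dose = 36 ng/kg/min × 69.1 kg = 2487.6 ng/min
2487.6 ng/min × 60 min/hr = 149256 ng/hr
Concentration = 912 mcg ÷ 100 mL = 9.12 mcg/mL = 9120 ng/mL
Rate = 149256 ng/hr ÷ 9120 ng/mL = 16.36579 mL/hr
Volume infused so far = 16.36579 mL/hr × 4 hr = 65.46316 mL
Volume remaining = 100 − 65.46316 = 34.53684 mL
New rate:
Dose = 2 ng/kg/min × 69.1 kg = 138.2 ng/min
138.2 ng/min × 60 min/hr = 8292 ng/hr
Rate = 8292 ng/hr ÷ 9120 ng/mL = 0.9092105 mL/hr
Time remaining = 34.53684 mL ÷ 0.9092105 mL/hr = 37.98553 hr

38.0 hours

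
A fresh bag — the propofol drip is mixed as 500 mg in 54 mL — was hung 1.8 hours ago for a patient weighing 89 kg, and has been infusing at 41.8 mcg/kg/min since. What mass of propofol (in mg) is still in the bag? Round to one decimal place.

Dose = 41.8 mcg/kg/min × 89 kg = 3720.2 mcg/min
3720.2 mcg/min × 60 min/hr = 223212 mcg/hr
Concentration = 500 mg ÷ 54 mL = 9.259259 mg/mL = 9259.259 mcg/mL
Rate = 223212 mcg/hr ÷ 9259.259 mcg/mL = 24.1069 mL/hr
Volume infused = 24.1069 mL/hr × 1.8 hr = 43.39241 mL
Volume remaining = 54 − 43.39241 = 10.60759 mL
Drug remaining = 10.60759 mL × 9259.259 mcg/mL = 98218.4 mcg = 98.2184 mg

98.2 mg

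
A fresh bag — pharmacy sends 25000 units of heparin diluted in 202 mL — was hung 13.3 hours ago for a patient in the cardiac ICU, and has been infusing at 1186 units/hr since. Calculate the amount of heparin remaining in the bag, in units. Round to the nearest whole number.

9226 units

Concentration = 25000 units ÷ 202 mL = 123.7624 units/mL
Rate = 1186 units/hr ÷ 123.7624 units/mL = 9.58288 mL/hr
Volume infused = 9.58288 mL/hr × 13.3 hr = 127.4523 mL
Volume remaining = 202 − 127.4523 = 74.5477 mL
Drug remaining = 74.5477 mL × 123.7624 units/mL = 9226.2 units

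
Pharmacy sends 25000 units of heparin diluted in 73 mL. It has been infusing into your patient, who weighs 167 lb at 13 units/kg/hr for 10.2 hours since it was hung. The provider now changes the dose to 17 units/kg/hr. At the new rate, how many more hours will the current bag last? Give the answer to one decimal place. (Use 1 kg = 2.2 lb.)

Initial rate:
Weight = 167 lb ÷ 2.2 lb/kg = 75.90909 kg
Dose = 13 units/kg/hr × 75.90909 kg = 986.8182 units/hr
Concentration = 25000 units ÷ 73 mL = 342.4658 units/mL
Rate = 986.8182 units/hr ÷ 342.4658 units/mL = 2.881509 mL/hr
Volume infused so far = 2.881509 mL/hr × 10.2 hr = 29.39139 mL
Volume remaining = 73 − 29.39139 = 43.60861 mL
New rate:
Dose = 17 units/kg/hr × 75.90909 kg = 1290.455 units/hr
Rate = 1290.455 units/hr ÷ 342.4658 units/mL = 3.768127 mL/hr
Time remaining = 43.60861 mL ÷ 3.768127 mL/hr = 11.57302 hr

11.6 hours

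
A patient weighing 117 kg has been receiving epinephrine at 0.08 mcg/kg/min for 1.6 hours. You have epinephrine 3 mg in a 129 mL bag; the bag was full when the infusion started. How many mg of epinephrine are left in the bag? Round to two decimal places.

2.10 mg

Dose = 0.08 mcg/kg/min × 117 kg = 9.36 mcg/min
9.36 mcg/min × 60 min/hr = 561.6 mcg/hr
Concentration = 3 mg ÷ 129 mL = 0.02325581 mg/mL = 23.25581 mcg/mL
Rate = 561.6 mcg/hr ÷ 23.25581 mcg/mL = 24.1488 mL/hr
Volume infused = 24.1488 mL/hr × 1.6 hr = 38.63808 mL
Volume remaining = 129 − 38.63808 = 90.36192 mL
Drug remaining = 90.36192 mL × 23.25581 mcg/mL = 2101.44 mcg = 2.10144 mg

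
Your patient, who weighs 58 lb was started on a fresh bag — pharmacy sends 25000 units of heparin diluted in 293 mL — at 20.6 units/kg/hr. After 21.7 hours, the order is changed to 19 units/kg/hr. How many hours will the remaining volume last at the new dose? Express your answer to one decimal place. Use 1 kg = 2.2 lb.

Initial rate:
Weight = 58 lb ÷ 2.2 lb/kg = 26.36364 kg
Dose = 20.6 units/kg/hr × 26.36364 kg = 543.0909 units/hr
Concentration = 25000 units ÷ 293 mL = 85.32423 units/mL
Rate = 543.0909 units/hr ÷ 85.32423 units/mL = 6.365025 mL/hr
Volume infused so far = 6.365025 mL/hr × 21.7 hr = 138.1211 mL
Volume remaining = 293 − 138.1211 = 154.8789 mL
New rate:
Dose = 19 units/kg/hr × 26.36364 kg = 500.9091 units/hr
Rate = 500.9091 units/hr ÷ 85.32423 units/mL = 5.870655 mL/hr
Time remaining = 154.8789 mL ÷ 5.870655 mL/hr = 26.38189 hr

26.4 hours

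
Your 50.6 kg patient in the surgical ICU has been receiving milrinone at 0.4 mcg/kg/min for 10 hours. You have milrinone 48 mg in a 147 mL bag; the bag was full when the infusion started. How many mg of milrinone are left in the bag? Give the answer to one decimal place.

Dose = 0.4 mcg/kg/min × 50.6 kg = 20.24 mcg/min
20.24 mcg/min × 60 min/hr = 1214.4 mcg/hr
Concentration = 48 mg ÷ 147 mL = 0.3265306 mg/mL = 326.5306 mcg/mL
Rate = 1214.4 mcg/hr ÷ 326.5306 mcg/mL = 3.7191 mL/hr
Volume infused = 3.7191 mL/hr × 10 hr = 37.191 mL
Volume remaining = 147 − 37.191 = 109.809 mL
Drug remaining = 109.809 mL × 326.5306 mcg/mL = 35856 mcg = 35.856 mg

35.9 mg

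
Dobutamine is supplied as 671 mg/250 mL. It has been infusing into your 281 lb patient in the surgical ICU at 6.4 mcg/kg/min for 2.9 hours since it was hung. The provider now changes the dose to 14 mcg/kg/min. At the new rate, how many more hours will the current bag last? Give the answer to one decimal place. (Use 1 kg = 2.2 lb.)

4.9 hours

Initial rate:
Weight = 281 lb ÷ 2.2 lb/kg = 127.7273 kg
Dose = 6.4 mcg/kg/min × 127.7273 kg = 817.4545 mcg/min
817.4545 mcg/min × 60 min/hr = 49047.27 mcg/hr
Concentration = 671 mg ÷ 250 mL = 2.684 mg/mL = 2684 mcg/mL
Rate = 49047.27 mcg/hr ÷ 2684 mcg/mL = 18.27395 mL/hr
Volume infused so far = 18.27395 mL/hr × 2.9 hr = 52.99445 mL
Volume remaining = 250 − 52.99445 = 197.0056 mL
New rate:
Dose = 14 mcg/kg/min × 127.7273 kg = 1788.182 mcg/min
1788.182 mcg/min × 60 min/hr = 107290.9 mcg/hr
Rate = 107290.9 mcg/hr ÷ 2684 mcg/mL = 39.97426 mL/hr
Time remaining = 197.0056 mL ÷ 39.97426 mL/hr = 4.92831 hr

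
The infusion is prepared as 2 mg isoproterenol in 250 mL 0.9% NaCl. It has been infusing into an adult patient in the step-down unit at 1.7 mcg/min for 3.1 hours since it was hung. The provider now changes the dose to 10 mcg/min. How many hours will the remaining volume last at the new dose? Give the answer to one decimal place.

Initial rate:
1.7 mcg/min × 60 min/hr = 102 mcg/hr
Concentration = 2 mg ÷ 250 mL = 0.008 mg/mL = 8 mcg/mL
Rate = 102 mcg/hr ÷ 8 mcg/mL = 12.75 mL/hr
Volume infused so far = 12.75 mL/hr × 3.1 hr = 39.525 mL
Volume remaining = 250 − 39.525 = 210.475 mL
New rate:
10 mcg/min × 60 min/hr = 600 mcg/hr
Rate = 600 mcg/hr ÷ 8 mcg/mL = 75 mL/hr
Time remaining = 210.475 mL ÷ 75 mL/hr = 2.806333 hr

2.8 hours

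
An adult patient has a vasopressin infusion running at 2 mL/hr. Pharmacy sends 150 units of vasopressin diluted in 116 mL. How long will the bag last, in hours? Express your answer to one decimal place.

58.0 hours

Duration = 116 mL ÷ 2 mL/hr = 58 hr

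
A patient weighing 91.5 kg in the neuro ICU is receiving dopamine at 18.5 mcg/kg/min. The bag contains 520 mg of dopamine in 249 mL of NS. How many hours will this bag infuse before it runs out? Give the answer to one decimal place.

5.1 hours

Dose = 18.5 mcg/kg/min × 91.5 kg = 1692.75 mcg/min
1692.75 mcg/min × 60 min/hr = 101565 mcg/hr
Concentration = 520 mg ÷ 249 mL = 2.088353 mg/mL = 2088.353 mcg/mL
Rate = 101565 mcg/hr ÷ 2088.353 mcg/mL = 48.63401 mL/hr
Duration = 249 mL ÷ 48.63401 mL/hr = 5.119874 hr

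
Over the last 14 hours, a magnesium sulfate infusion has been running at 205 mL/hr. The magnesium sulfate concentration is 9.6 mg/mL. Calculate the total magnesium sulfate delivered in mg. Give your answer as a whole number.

Drug rate = 205 mL/hr × 9.6 mg/mL = 1968 mg/hr
Total = 1968 mg/hr × 14 hr = 27552 mg

27552 mg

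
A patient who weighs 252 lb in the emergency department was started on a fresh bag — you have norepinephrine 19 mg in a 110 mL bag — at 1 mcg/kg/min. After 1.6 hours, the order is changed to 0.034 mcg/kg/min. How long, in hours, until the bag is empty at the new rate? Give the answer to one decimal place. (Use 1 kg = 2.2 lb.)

Initial rate:
Weight = 252 lb ÷ 2.2 lb/kg = 114.5455 kg
Dose = 1 mcg/kg/min × 114.5455 kg = 114.5455 mcg/min
114.5455 mcg/min × 60 min/hr = 6872.727 mcg/hr
Concentration = 19 mg ÷ 110 mL = 0.1727273 mg/mL = 172.7273 mcg/mL
Rate = 6872.727 mcg/hr ÷ 172.7273 mcg/mL = 39.78947 mL/hr
Volume infused so far = 39.78947 mL/hr × 1.6 hr = 63.66316 mL
Volume remaining = 110 − 63.66316 = 46.33684 mL
New rate:
Dose = 0.034 mcg/kg/min × 114.5455 kg = 3.894545 mcg/min
3.894545 mcg/min × 60 min/hr = 233.6727 mcg/hr
Rate = 233.6727 mcg/hr ÷ 172.7273 mcg/mL = 1.352842 mL/hr
Time remaining = 46.33684 mL ÷ 1.352842 mL/hr = 34.25148 hr

34.3 hours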